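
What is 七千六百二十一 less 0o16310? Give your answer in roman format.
Convert 七千六百二十一 (Chinese numeral) → 7×1000 + 6×100 + 2×10 + 1 = 7621 (decimal)
Convert 0o16310 (octal) → 1×4096 + 6×512 + 3×64 + 1×8 = 7368 (decimal)
Compute 7621 - 7368 = 253
Convert 253 (decimal) → 253 = 100 + 100 + 50 + 1 + 1 + 1 → CCLIII (Roman numeral)
CCLIII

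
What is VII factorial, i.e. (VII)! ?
Convert VII (Roman numeral) → 5 + 1 + 1 = 7 (decimal)
Compute 7! = 5040
5040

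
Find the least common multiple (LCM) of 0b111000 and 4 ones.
Convert 0b111000 (binary) → 32 + 16 + 8 = 56 (decimal)
Convert 4 ones (place-value notation) → 4 (decimal)
Compute lcm(56, 4) = 56
56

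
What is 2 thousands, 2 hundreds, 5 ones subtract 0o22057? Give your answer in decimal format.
Convert 2 thousands, 2 hundreds, 5 ones (place-value notation) → 2×1000 + 2×100 + 5 = 2205 (decimal)
Convert 0o22057 (octal) → 2×4096 + 2×512 + 5×8 + 7 = 9263 (decimal)
Compute 2205 - 9263 = -7058
-7058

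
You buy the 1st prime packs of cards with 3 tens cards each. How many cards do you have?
Convert 3 tens (place-value notation) → 3×10 = 30 (decimal)
Convert the 1st prime (prime index) → 2 (decimal)
Compute 30 × 2 = 60
60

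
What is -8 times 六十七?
Convert 六十七 (Chinese numeral) → 6×10 + 7 = 67 (decimal)
Compute -8 × 67 = -536
-536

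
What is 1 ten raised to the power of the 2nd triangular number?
Convert 1 ten (place-value notation) → 1×10 = 10 (decimal)
Convert the 2nd triangular number (triangular index) → 2×3/2 = 3 (decimal)
Compute 10 ^ 3 = 1000
1000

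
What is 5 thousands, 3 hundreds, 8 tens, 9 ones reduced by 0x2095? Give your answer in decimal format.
Convert 5 thousands, 3 hundreds, 8 tens, 9 ones (place-value notation) → 5×1000 + 3×100 + 8×10 + 9 = 5389 (decimal)
Convert 0x2095 (hexadecimal) → 2×4096 + 9×16 + 5 = 8341 (decimal)
Compute 5389 - 8341 = -2952
-2952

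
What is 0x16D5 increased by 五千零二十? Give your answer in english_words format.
Convert 0x16D5 (hexadecimal) → 1×4096 + 6×256 + 13×16 + 5 = 5845 (decimal)
Convert 五千零二十 (Chinese numeral) → 5×1000 + 2×10 = 5020 (decimal)
Compute 5845 + 5020 = 10865
Convert 10865 (decimal) → 10865 = 10×1000 + 8×100 + 65 → ten thousand eight hundred sixty-five (English words)
ten thousand eight hundred sixty-five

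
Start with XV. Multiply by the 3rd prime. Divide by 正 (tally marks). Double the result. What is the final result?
Convert XV (Roman numeral) → 10 + 5 = 15 (decimal)
Start: 15
Convert the 3rd prime (prime index) → 5 (decimal)
15 × 5 = 75
Convert 正 (tally marks) → 5 (decimal)
75 ÷ 5 = 15
15 × 2 = 30
30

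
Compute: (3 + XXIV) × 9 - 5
Convert XXIV (Roman numeral) → 10 + 10 + 4 = 24 (decimal)
Expression in decimal: (3 + 24) × 9 - 5
Parentheses first: 3 + 24 = 27
Multiply: 27 × 9 = 243
Subtract: 243 - 5 = 238
238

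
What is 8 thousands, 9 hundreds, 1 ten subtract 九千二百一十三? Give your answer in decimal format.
Convert 8 thousands, 9 hundreds, 1 ten (place-value notation) → 8×1000 + 9×100 + 1×10 = 8910 (decimal)
Convert 九千二百一十三 (Chinese numeral) → 9×1000 + 2×100 + 1×10 + 3 = 9213 (decimal)
Compute 8910 - 9213 = -303
-303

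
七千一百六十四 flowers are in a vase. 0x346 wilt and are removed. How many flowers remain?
Convert 七千一百六十四 (Chinese numeral) → 7×1000 + 1×100 + 6×10 + 4 = 7164 (decimal)
Convert 0x346 (hexadecimal) → 3×256 + 4×16 + 6 = 838 (decimal)
Compute 7164 - 838 = 6326
6326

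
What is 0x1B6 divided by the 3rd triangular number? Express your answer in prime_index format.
Convert 0x1B6 (hexadecimal) → 1×256 + 11×16 + 6 = 438 (decimal)
Convert the 3rd triangular number (triangular index) → 3×4/2 = 6 (decimal)
Compute 438 ÷ 6 = 73
Convert 73 (decimal) → the 21st prime (prime index)
the 21st prime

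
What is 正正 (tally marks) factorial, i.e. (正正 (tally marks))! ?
Convert 正正 (tally marks) → 5 + 5 = 10 (decimal)
Compute 10! = 3628800
3628800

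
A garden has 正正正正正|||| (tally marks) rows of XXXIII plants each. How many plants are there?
Convert XXXIII (Roman numeral) → 10 + 10 + 10 + 1 + 1 + 1 = 33 (decimal)
Convert 正正正正正|||| (tally marks) → 5 + 5 + 5 + 5 + 5 + 4 = 29 (decimal)
Compute 33 × 29 = 957
957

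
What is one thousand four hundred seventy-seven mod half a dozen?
Convert one thousand four hundred seventy-seven (English words) → 1×1000 + 4×100 + 77 = 1477 (decimal)
Convert half a dozen (colloquial) → 6 (decimal)
Compute 1477 mod 6 = 1
1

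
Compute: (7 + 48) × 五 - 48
Convert 五 (Chinese numeral) → 5 (decimal)
Expression in decimal: (7 + 48) × 5 - 48
Parentheses first: 7 + 48 = 55
Multiply: 55 × 5 = 275
Subtract: 275 - 48 = 227
227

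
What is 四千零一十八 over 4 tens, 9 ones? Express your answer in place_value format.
Convert 四千零一十八 (Chinese numeral) → 4×1000 + 1×10 + 8 = 4018 (decimal)
Convert 4 tens, 9 ones (place-value notation) → 4×10 + 9 = 49 (decimal)
Compute 4018 ÷ 49 = 82
Convert 82 (decimal) → 82 = 8×10 + 2 → 8 tens, 2 ones (place-value notation)
8 tens, 2 ones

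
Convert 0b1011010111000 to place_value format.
Convert 0b1011010111000 (binary) → 4096 + 1024 + 512 + 128 + 32 + 16 + 8 = 5816 (decimal)
Convert 5816 (decimal) → 5816 = 5×1000 + 8×100 + 1×10 + 6 → 5 thousands, 8 hundreds, 1 ten, 6 ones (place-value notation)
5 thousands, 8 hundreds, 1 ten, 6 ones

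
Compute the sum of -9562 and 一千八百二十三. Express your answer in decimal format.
Convert 一千八百二十三 (Chinese numeral) → 1×1000 + 8×100 + 2×10 + 3 = 1823 (decimal)
Compute -9562 + 1823 = -7739
-7739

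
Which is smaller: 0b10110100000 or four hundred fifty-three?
Convert 0b10110100000 (binary) → 1024 + 256 + 128 + 32 = 1440 (decimal)
Convert four hundred fifty-three (English words) → 4×100 + 53 = 453 (decimal)
Compare 1440 vs 453: smaller = 453
453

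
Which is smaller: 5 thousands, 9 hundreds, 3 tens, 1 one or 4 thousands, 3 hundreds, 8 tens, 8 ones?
Convert 5 thousands, 9 hundreds, 3 tens, 1 one (place-value notation) → 5×1000 + 9×100 + 3×10 + 1 = 5931 (decimal)
Convert 4 thousands, 3 hundreds, 8 tens, 8 ones (place-value notation) → 4×1000 + 3×100 + 8×10 + 8 = 4388 (decimal)
Compare 5931 vs 4388: smaller = 4388
4388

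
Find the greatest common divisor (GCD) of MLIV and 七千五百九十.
Convert MLIV (Roman numeral) → 1000 + 50 + 4 = 1054 (decimal)
Convert 七千五百九十 (Chinese numeral) → 7×1000 + 5×100 + 9×10 = 7590 (decimal)
Compute gcd(1054, 7590) = 2
2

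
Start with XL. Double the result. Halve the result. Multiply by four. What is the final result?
Convert XL (Roman numeral) → 40 (decimal)
Start: 40
40 × 2 = 80
80 ÷ 2 = 40
Convert four (English words) → 4 (decimal)
40 × 4 = 160
160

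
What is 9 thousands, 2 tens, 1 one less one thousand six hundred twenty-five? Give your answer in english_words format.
Convert 9 thousands, 2 tens, 1 one (place-value notation) → 9×1000 + 2×10 + 1 = 9021 (decimal)
Convert one thousand six hundred twenty-five (English words) → 1×1000 + 6×100 + 25 = 1625 (decimal)
Compute 9021 - 1625 = 7396
Convert 7396 (decimal) → 7396 = 7×1000 + 3×100 + 96 → seven thousand three hundred ninety-six (English words)
seven thousand three hundred ninety-six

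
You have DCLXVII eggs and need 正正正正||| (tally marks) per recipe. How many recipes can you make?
Convert DCLXVII (Roman numeral) → 500 + 100 + 50 + 10 + 5 + 1 + 1 = 667 (decimal)
Convert 正正正正||| (tally marks) → 5 + 5 + 5 + 5 + 3 = 23 (decimal)
Compute 667 ÷ 23 = 29
29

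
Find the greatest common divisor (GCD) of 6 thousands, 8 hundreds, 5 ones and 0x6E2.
Convert 6 thousands, 8 hundreds, 5 ones (place-value notation) → 6×1000 + 8×100 + 5 = 6805 (decimal)
Convert 0x6E2 (hexadecimal) → 6×256 + 14×16 + 2 = 1762 (decimal)
Compute gcd(6805, 1762) = 1
1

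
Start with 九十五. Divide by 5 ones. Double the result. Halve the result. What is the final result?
Convert 九十五 (Chinese numeral) → 9×10 + 5 = 95 (decimal)
Start: 95
Convert 5 ones (place-value notation) → 5 (decimal)
95 ÷ 5 = 19
19 × 2 = 38
38 ÷ 2 = 19
19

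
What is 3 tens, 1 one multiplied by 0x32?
Convert 3 tens, 1 one (place-value notation) → 3×10 + 1 = 31 (decimal)
Convert 0x32 (hexadecimal) → 3×16 + 2 = 50 (decimal)
Compute 31 × 50 = 1550
1550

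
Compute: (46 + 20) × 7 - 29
Parentheses first: 46 + 20 = 66
Multiply: 66 × 7 = 462
Subtract: 462 - 29 = 433
433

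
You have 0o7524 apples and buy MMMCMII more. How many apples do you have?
Convert 0o7524 (octal) → 7×512 + 5×64 + 2×8 + 4 = 3924 (decimal)
Convert MMMCMII (Roman numeral) → 1000 + 1000 + 1000 + 900 + 1 + 1 = 3902 (decimal)
Compute 3924 + 3902 = 7826
7826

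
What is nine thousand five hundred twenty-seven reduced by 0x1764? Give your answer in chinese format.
Convert nine thousand five hundred twenty-seven (English words) → 9×1000 + 5×100 + 27 = 9527 (decimal)
Convert 0x1764 (hexadecimal) → 1×4096 + 7×256 + 6×16 + 4 = 5988 (decimal)
Compute 9527 - 5988 = 3539
Convert 3539 (decimal) → 3539 = 3×1000 + 5×100 + 3×10 + 9 → 三千五百三十九 (Chinese numeral)
三千五百三十九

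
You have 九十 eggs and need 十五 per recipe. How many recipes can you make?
Convert 九十 (Chinese numeral) → 9×10 = 90 (decimal)
Convert 十五 (Chinese numeral) → 1×10 + 5 = 15 (decimal)
Compute 90 ÷ 15 = 6
6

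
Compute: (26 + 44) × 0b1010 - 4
Convert 0b1010 (binary) → 8 + 2 = 10 (decimal)
Expression in decimal: (26 + 44) × 10 - 4
Parentheses first: 26 + 44 = 70
Multiply: 70 × 10 = 700
Subtract: 700 - 4 = 696
696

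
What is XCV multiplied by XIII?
Convert XCV (Roman numeral) → 90 + 5 = 95 (decimal)
Convert XIII (Roman numeral) → 10 + 1 + 1 + 1 = 13 (decimal)
Compute 95 × 13 = 1235
1235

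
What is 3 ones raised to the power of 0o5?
Convert 3 ones (place-value notation) → 3 (decimal)
Convert 0o5 (octal) → 5 (decimal)
Compute 3 ^ 5 = 243
243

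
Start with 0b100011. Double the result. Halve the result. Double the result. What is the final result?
Convert 0b100011 (binary) → 32 + 2 + 1 = 35 (decimal)
Start: 35
35 × 2 = 70
70 ÷ 2 = 35
35 × 2 = 70
70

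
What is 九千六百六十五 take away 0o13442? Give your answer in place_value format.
Convert 九千六百六十五 (Chinese numeral) → 9×1000 + 6×100 + 6×10 + 5 = 9665 (decimal)
Convert 0o13442 (octal) → 1×4096 + 3×512 + 4×64 + 4×8 + 2 = 5922 (decimal)
Compute 9665 - 5922 = 3743
Convert 3743 (decimal) → 3743 = 3×1000 + 7×100 + 4×10 + 3 → 3 thousands, 7 hundreds, 4 tens, 3 ones (place-value notation)
3 thousands, 7 hundreds, 4 tens, 3 ones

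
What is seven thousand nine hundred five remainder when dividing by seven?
Convert seven thousand nine hundred five (English words) → 7×1000 + 9×100 + 5 = 7905 (decimal)
Convert seven (English words) → 7 (decimal)
Compute 7905 mod 7 = 2
2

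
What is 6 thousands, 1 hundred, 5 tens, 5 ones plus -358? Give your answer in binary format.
Convert 6 thousands, 1 hundred, 5 tens, 5 ones (place-value notation) → 6×1000 + 1×100 + 5×10 + 5 = 6155 (decimal)
Compute 6155 + -358 = 5797
Convert 5797 (decimal) → 5797 = 4096 + 1024 + 512 + 128 + 32 + 4 + 1 → 0b1011010100101 (binary)
0b1011010100101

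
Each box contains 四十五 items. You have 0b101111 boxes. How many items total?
Convert 四十五 (Chinese numeral) → 4×10 + 5 = 45 (decimal)
Convert 0b101111 (binary) → 32 + 8 + 4 + 2 + 1 = 47 (decimal)
Compute 45 × 47 = 2115
2115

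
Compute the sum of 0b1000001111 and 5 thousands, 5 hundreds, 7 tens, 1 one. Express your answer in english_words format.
Convert 0b1000001111 (binary) → 512 + 8 + 4 + 2 + 1 = 527 (decimal)
Convert 5 thousands, 5 hundreds, 7 tens, 1 one (place-value notation) → 5×1000 + 5×100 + 7×10 + 1 = 5571 (decimal)
Compute 527 + 5571 = 6098
Convert 6098 (decimal) → 6098 = 6×1000 + 98 → six thousand ninety-eight (English words)
six thousand ninety-eight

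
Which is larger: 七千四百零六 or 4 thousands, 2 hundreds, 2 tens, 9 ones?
Convert 七千四百零六 (Chinese numeral) → 7×1000 + 4×100 + 6 = 7406 (decimal)
Convert 4 thousands, 2 hundreds, 2 tens, 9 ones (place-value notation) → 4×1000 + 2×100 + 2×10 + 9 = 4229 (decimal)
Compare 7406 vs 4229: larger = 7406
7406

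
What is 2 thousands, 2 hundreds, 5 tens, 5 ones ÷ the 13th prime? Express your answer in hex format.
Convert 2 thousands, 2 hundreds, 5 tens, 5 ones (place-value notation) → 2×1000 + 2×100 + 5×10 + 5 = 2255 (decimal)
Convert the 13th prime (prime index) → 41 (decimal)
Compute 2255 ÷ 41 = 55
Convert 55 (decimal) → 55 = 3×16 + 7 → 0x37 (hexadecimal)
0x37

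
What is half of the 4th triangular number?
The 4th triangular number = 4×5/2 = 10
Compute 10 ÷ 2 = 5
5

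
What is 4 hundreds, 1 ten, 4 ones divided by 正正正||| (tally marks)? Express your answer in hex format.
Convert 4 hundreds, 1 ten, 4 ones (place-value notation) → 4×100 + 1×10 + 4 = 414 (decimal)
Convert 正正正||| (tally marks) → 5 + 5 + 5 + 3 = 18 (decimal)
Compute 414 ÷ 18 = 23
Convert 23 (decimal) → 23 = 1×16 + 7 → 0x17 (hexadecimal)
0x17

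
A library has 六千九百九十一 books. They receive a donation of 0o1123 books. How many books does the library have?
Convert 六千九百九十一 (Chinese numeral) → 6×1000 + 9×100 + 9×10 + 1 = 6991 (decimal)
Convert 0o1123 (octal) → 1×512 + 1×64 + 2×8 + 3 = 595 (decimal)
Compute 6991 + 595 = 7586
7586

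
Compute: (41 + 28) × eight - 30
Convert eight (English words) → 8 (decimal)
Expression in decimal: (41 + 28) × 8 - 30
Parentheses first: 41 + 28 = 69
Multiply: 69 × 8 = 552
Subtract: 552 - 30 = 522
522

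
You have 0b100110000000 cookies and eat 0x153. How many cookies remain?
Convert 0b100110000000 (binary) → 2048 + 256 + 128 = 2432 (decimal)
Convert 0x153 (hexadecimal) → 1×256 + 5×16 + 3 = 339 (decimal)
Compute 2432 - 339 = 2093
2093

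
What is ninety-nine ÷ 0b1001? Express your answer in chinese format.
Convert ninety-nine (English words) → 99 (decimal)
Convert 0b1001 (binary) → 8 + 1 = 9 (decimal)
Compute 99 ÷ 9 = 11
Convert 11 (decimal) → 11 = 1×10 + 1 → 十一 (Chinese numeral)
十一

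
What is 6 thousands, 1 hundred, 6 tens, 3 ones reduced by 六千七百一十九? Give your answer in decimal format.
Convert 6 thousands, 1 hundred, 6 tens, 3 ones (place-value notation) → 6×1000 + 1×100 + 6×10 + 3 = 6163 (decimal)
Convert 六千七百一十九 (Chinese numeral) → 6×1000 + 7×100 + 1×10 + 9 = 6719 (decimal)
Compute 6163 - 6719 = -556
-556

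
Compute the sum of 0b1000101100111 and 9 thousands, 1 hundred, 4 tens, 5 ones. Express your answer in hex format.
Convert 0b1000101100111 (binary) → 4096 + 256 + 64 + 32 + 4 + 2 + 1 = 4455 (decimal)
Convert 9 thousands, 1 hundred, 4 tens, 5 ones (place-value notation) → 9×1000 + 1×100 + 4×10 + 5 = 9145 (decimal)
Compute 4455 + 9145 = 13600
Convert 13600 (decimal) → 13600 = 3×4096 + 5×256 + 2×16 → 0x3520 (hexadecimal)
0x3520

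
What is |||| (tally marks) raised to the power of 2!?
Convert |||| (tally marks) → 4 (decimal)
Convert 2! (factorial) → 2 (decimal)
Compute 4 ^ 2 = 16
16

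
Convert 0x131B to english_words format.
Convert 0x131B (hexadecimal) → 1×4096 + 3×256 + 1×16 + 11 = 4891 (decimal)
Convert 4891 (decimal) → 4891 = 4×1000 + 8×100 + 91 → four thousand eight hundred ninety-one (English words)
four thousand eight hundred ninety-one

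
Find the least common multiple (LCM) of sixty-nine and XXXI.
Convert sixty-nine (English words) → 69 (decimal)
Convert XXXI (Roman numeral) → 10 + 10 + 10 + 1 = 31 (decimal)
Compute lcm(69, 31) = 2139
2139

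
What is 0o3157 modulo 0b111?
Convert 0o3157 (octal) → 3×512 + 1×64 + 5×8 + 7 = 1647 (decimal)
Convert 0b111 (binary) → 4 + 2 + 1 = 7 (decimal)
Compute 1647 mod 7 = 2
2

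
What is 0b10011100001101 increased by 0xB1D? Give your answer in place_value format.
Convert 0b10011100001101 (binary) → 8192 + 1024 + 512 + 256 + 8 + 4 + 1 = 9997 (decimal)
Convert 0xB1D (hexadecimal) → 11×256 + 1×16 + 13 = 2845 (decimal)
Compute 9997 + 2845 = 12842
Convert 12842 (decimal) → 12842 = 12×1000 + 8×100 + 4×10 + 2 → 12 thousands, 8 hundreds, 4 tens, 2 ones (place-value notation)
12 thousands, 8 hundreds, 4 tens, 2 ones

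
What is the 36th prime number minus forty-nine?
The 36th prime number = 151
Convert forty-nine (English words) → 49 (decimal)
Compute 151 - 49 = 102
102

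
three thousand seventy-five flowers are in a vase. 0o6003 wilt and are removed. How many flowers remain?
Convert three thousand seventy-five (English words) → 3×1000 + 75 = 3075 (decimal)
Convert 0o6003 (octal) → 6×512 + 3 = 3075 (decimal)
Compute 3075 - 3075 = 0
0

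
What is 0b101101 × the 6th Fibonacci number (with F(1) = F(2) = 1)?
Convert 0b101101 (binary) → 32 + 8 + 4 + 1 = 45 (decimal)
Convert the 6th Fibonacci number (with F(1) = F(2) = 1) (Fibonacci index) → 1, 1, 2, 3, 5, 8 → 8 (decimal)
Compute 45 × 8 = 360
360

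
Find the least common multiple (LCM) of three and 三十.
Convert three (English words) → 3 (decimal)
Convert 三十 (Chinese numeral) → 3×10 = 30 (decimal)
Compute lcm(3, 30) = 30
30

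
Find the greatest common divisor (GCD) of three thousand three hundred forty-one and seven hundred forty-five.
Convert three thousand three hundred forty-one (English words) → 3×1000 + 3×100 + 41 = 3341 (decimal)
Convert seven hundred forty-five (English words) → 7×100 + 45 = 745 (decimal)
Compute gcd(3341, 745) = 1
1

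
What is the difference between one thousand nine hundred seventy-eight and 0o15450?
Convert one thousand nine hundred seventy-eight (English words) → 1×1000 + 9×100 + 78 = 1978 (decimal)
Convert 0o15450 (octal) → 1×4096 + 5×512 + 4×64 + 5×8 = 6952 (decimal)
Difference: |1978 - 6952| = 4974
4974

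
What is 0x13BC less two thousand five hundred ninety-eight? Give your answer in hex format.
Convert 0x13BC (hexadecimal) → 1×4096 + 3×256 + 11×16 + 12 = 5052 (decimal)
Convert two thousand five hundred ninety-eight (English words) → 2×1000 + 5×100 + 98 = 2598 (decimal)
Compute 5052 - 2598 = 2454
Convert 2454 (decimal) → 2454 = 9×256 + 9×16 + 6 → 0x996 (hexadecimal)
0x996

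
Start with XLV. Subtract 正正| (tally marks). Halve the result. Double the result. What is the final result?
Convert XLV (Roman numeral) → 40 + 5 = 45 (decimal)
Start: 45
Convert 正正| (tally marks) → 5 + 5 + 1 = 11 (decimal)
45 - 11 = 34
34 ÷ 2 = 17
17 × 2 = 34
34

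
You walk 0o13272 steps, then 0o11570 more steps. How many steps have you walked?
Convert 0o13272 (octal) → 1×4096 + 3×512 + 2×64 + 7×8 + 2 = 5818 (decimal)
Convert 0o11570 (octal) → 1×4096 + 1×512 + 5×64 + 7×8 = 4984 (decimal)
Compute 5818 + 4984 = 10802
10802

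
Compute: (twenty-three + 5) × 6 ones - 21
Convert twenty-three (English words) → 23 (decimal)
Convert 6 ones (place-value notation) → 6 (decimal)
Expression in decimal: (23 + 5) × 6 - 21
Parentheses first: 23 + 5 = 28
Multiply: 28 × 6 = 168
Subtract: 168 - 21 = 147
147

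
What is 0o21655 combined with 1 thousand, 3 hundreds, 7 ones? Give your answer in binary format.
Convert 0o21655 (octal) → 2×4096 + 1×512 + 6×64 + 5×8 + 5 = 9133 (decimal)
Convert 1 thousand, 3 hundreds, 7 ones (place-value notation) → 1×1000 + 3×100 + 7 = 1307 (decimal)
Compute 9133 + 1307 = 10440
Convert 10440 (decimal) → 10440 = 8192 + 2048 + 128 + 64 + 8 → 0b10100011001000 (binary)
0b10100011001000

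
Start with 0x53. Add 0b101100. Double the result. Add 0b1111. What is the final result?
Convert 0x53 (hexadecimal) → 5×16 + 3 = 83 (decimal)
Start: 83
Convert 0b101100 (binary) → 32 + 8 + 4 = 44 (decimal)
83 + 44 = 127
127 × 2 = 254
Convert 0b1111 (binary) → 8 + 4 + 2 + 1 = 15 (decimal)
254 + 15 = 269
269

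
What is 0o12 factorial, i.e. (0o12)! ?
Convert 0o12 (octal) → 1×8 + 2 = 10 (decimal)
Compute 10! = 3628800
3628800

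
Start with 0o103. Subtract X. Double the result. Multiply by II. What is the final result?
Convert 0o103 (octal) → 1×64 + 3 = 67 (decimal)
Start: 67
Convert X (Roman numeral) → 10 (decimal)
67 - 10 = 57
57 × 2 = 114
Convert II (Roman numeral) → 1 + 1 = 2 (decimal)
114 × 2 = 228
228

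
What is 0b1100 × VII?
Convert 0b1100 (binary) → 8 + 4 = 12 (decimal)
Convert VII (Roman numeral) → 5 + 1 + 1 = 7 (decimal)
Compute 12 × 7 = 84
84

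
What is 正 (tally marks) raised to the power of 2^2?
Convert 正 (tally marks) → 5 (decimal)
Convert 2^2 (power) → 4 (decimal)
Compute 5 ^ 4 = 625
625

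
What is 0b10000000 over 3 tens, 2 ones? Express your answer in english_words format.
Convert 0b10000000 (binary) → 128 (decimal)
Convert 3 tens, 2 ones (place-value notation) → 3×10 + 2 = 32 (decimal)
Compute 128 ÷ 32 = 4
Convert 4 (decimal) → four (English words)
four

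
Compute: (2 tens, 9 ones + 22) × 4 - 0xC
Convert 2 tens, 9 ones (place-value notation) → 2×10 + 9 = 29 (decimal)
Convert 0xC (hexadecimal) → 12 (decimal)
Expression in decimal: (29 + 22) × 4 - 12
Parentheses first: 29 + 22 = 51
Multiply: 51 × 4 = 204
Subtract: 204 - 12 = 192
192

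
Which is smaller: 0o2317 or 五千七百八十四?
Convert 0o2317 (octal) → 2×512 + 3×64 + 1×8 + 7 = 1231 (decimal)
Convert 五千七百八十四 (Chinese numeral) → 5×1000 + 7×100 + 8×10 + 4 = 5784 (decimal)
Compare 1231 vs 5784: smaller = 1231
1231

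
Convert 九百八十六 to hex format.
Convert 九百八十六 (Chinese numeral) → 9×100 + 8×10 + 6 = 986 (decimal)
Convert 986 (decimal) → 986 = 3×256 + 13×16 + 10 → 0x3DA (hexadecimal)
0x3DA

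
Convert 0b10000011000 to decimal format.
Convert 0b10000011000 (binary) → 1024 + 16 + 8 = 1048 (decimal)
1048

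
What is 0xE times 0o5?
Convert 0xE (hexadecimal) → 14 (decimal)
Convert 0o5 (octal) → 5 (decimal)
Compute 14 × 5 = 70
70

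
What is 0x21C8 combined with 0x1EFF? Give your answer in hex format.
Convert 0x21C8 (hexadecimal) → 2×4096 + 1×256 + 12×16 + 8 = 8648 (decimal)
Convert 0x1EFF (hexadecimal) → 1×4096 + 14×256 + 15×16 + 15 = 7935 (decimal)
Compute 8648 + 7935 = 16583
Convert 16583 (decimal) → 16583 = 4×4096 + 12×16 + 7 → 0x40C7 (hexadecimal)
0x40C7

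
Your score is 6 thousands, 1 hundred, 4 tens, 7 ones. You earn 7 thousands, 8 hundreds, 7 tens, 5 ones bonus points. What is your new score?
Convert 6 thousands, 1 hundred, 4 tens, 7 ones (place-value notation) → 6×1000 + 1×100 + 4×10 + 7 = 6147 (decimal)
Convert 7 thousands, 8 hundreds, 7 tens, 5 ones (place-value notation) → 7×1000 + 8×100 + 7×10 + 5 = 7875 (decimal)
Compute 6147 + 7875 = 14022
14022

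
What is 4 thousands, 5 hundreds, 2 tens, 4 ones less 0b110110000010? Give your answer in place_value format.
Convert 4 thousands, 5 hundreds, 2 tens, 4 ones (place-value notation) → 4×1000 + 5×100 + 2×10 + 4 = 4524 (decimal)
Convert 0b110110000010 (binary) → 2048 + 1024 + 256 + 128 + 2 = 3458 (decimal)
Compute 4524 - 3458 = 1066
Convert 1066 (decimal) → 1066 = 1×1000 + 6×10 + 6 → 1 thousand, 6 tens, 6 ones (place-value notation)
1 thousand, 6 tens, 6 ones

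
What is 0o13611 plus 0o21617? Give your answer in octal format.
Convert 0o13611 (octal) → 1×4096 + 3×512 + 6×64 + 1×8 + 1 = 6025 (decimal)
Convert 0o21617 (octal) → 2×4096 + 1×512 + 6×64 + 1×8 + 7 = 9103 (decimal)
Compute 6025 + 9103 = 15128
Convert 15128 (decimal) → 15128 = 3×4096 + 5×512 + 4×64 + 3×8 → 0o35430 (octal)
0o35430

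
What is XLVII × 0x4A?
Convert XLVII (Roman numeral) → 40 + 5 + 1 + 1 = 47 (decimal)
Convert 0x4A (hexadecimal) → 4×16 + 10 = 74 (decimal)
Compute 47 × 74 = 3478
3478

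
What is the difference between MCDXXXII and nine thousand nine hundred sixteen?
Convert MCDXXXII (Roman numeral) → 1000 + 400 + 10 + 10 + 10 + 1 + 1 = 1432 (decimal)
Convert nine thousand nine hundred sixteen (English words) → 9×1000 + 9×100 + 16 = 9916 (decimal)
Difference: |1432 - 9916| = 8484
8484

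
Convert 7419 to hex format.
Convert 7419 (decimal) → 7419 = 1×4096 + 12×256 + 15×16 + 11 → 0x1CFB (hexadecimal)
0x1CFB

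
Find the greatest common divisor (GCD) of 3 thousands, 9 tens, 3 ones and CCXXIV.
Convert 3 thousands, 9 tens, 3 ones (place-value notation) → 3×1000 + 9×10 + 3 = 3093 (decimal)
Convert CCXXIV (Roman numeral) → 100 + 100 + 10 + 10 + 4 = 224 (decimal)
Compute gcd(3093, 224) = 1
1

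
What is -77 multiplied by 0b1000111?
Convert 0b1000111 (binary) → 64 + 4 + 2 + 1 = 71 (decimal)
Compute -77 × 71 = -5467
-5467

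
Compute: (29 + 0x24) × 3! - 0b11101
Convert 0x24 (hexadecimal) → 2×16 + 4 = 36 (decimal)
Convert 3! (factorial) → 6 (decimal)
Convert 0b11101 (binary) → 16 + 8 + 4 + 1 = 29 (decimal)
Expression in decimal: (29 + 36) × 6 - 29
Parentheses first: 29 + 36 = 65
Multiply: 65 × 6 = 390
Subtract: 390 - 29 = 361
361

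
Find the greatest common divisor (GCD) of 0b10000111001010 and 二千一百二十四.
Convert 0b10000111001010 (binary) → 8192 + 256 + 128 + 64 + 8 + 2 = 8650 (decimal)
Convert 二千一百二十四 (Chinese numeral) → 2×1000 + 1×100 + 2×10 + 4 = 2124 (decimal)
Compute gcd(8650, 2124) = 2
2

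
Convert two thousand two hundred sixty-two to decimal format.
Convert two thousand two hundred sixty-two (English words) → 2×1000 + 2×100 + 62 = 2262 (decimal)
2262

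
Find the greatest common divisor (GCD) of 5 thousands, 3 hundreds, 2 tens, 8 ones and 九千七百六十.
Convert 5 thousands, 3 hundreds, 2 tens, 8 ones (place-value notation) → 5×1000 + 3×100 + 2×10 + 8 = 5328 (decimal)
Convert 九千七百六十 (Chinese numeral) → 9×1000 + 7×100 + 6×10 = 9760 (decimal)
Compute gcd(5328, 9760) = 16
16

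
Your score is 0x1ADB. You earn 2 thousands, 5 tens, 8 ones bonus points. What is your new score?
Convert 0x1ADB (hexadecimal) → 1×4096 + 10×256 + 13×16 + 11 = 6875 (decimal)
Convert 2 thousands, 5 tens, 8 ones (place-value notation) → 2×1000 + 5×10 + 8 = 2058 (decimal)
Compute 6875 + 2058 = 8933
8933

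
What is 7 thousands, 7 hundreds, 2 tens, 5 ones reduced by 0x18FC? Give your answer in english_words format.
Convert 7 thousands, 7 hundreds, 2 tens, 5 ones (place-value notation) → 7×1000 + 7×100 + 2×10 + 5 = 7725 (decimal)
Convert 0x18FC (hexadecimal) → 1×4096 + 8×256 + 15×16 + 12 = 6396 (decimal)
Compute 7725 - 6396 = 1329
Convert 1329 (decimal) → 1329 = 1×1000 + 3×100 + 29 → one thousand three hundred twenty-nine (English words)
one thousand three hundred twenty-nine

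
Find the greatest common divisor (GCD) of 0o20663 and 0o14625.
Convert 0o20663 (octal) → 2×4096 + 6×64 + 6×8 + 3 = 8627 (decimal)
Convert 0o14625 (octal) → 1×4096 + 4×512 + 6×64 + 2×8 + 5 = 6549 (decimal)
Compute gcd(8627, 6549) = 1
1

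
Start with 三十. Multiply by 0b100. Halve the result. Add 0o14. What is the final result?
Convert 三十 (Chinese numeral) → 3×10 = 30 (decimal)
Start: 30
Convert 0b100 (binary) → 4 (decimal)
30 × 4 = 120
120 ÷ 2 = 60
Convert 0o14 (octal) → 1×8 + 4 = 12 (decimal)
60 + 12 = 72
72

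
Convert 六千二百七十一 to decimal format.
Convert 六千二百七十一 (Chinese numeral) → 6×1000 + 2×100 + 7×10 + 1 = 6271 (decimal)
6271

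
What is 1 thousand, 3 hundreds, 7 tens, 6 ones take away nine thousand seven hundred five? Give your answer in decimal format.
Convert 1 thousand, 3 hundreds, 7 tens, 6 ones (place-value notation) → 1×1000 + 3×100 + 7×10 + 6 = 1376 (decimal)
Convert nine thousand seven hundred five (English words) → 9×1000 + 7×100 + 5 = 9705 (decimal)
Compute 1376 - 9705 = -8329
-8329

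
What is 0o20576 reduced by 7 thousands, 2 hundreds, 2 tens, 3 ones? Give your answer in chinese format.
Convert 0o20576 (octal) → 2×4096 + 5×64 + 7×8 + 6 = 8574 (decimal)
Convert 7 thousands, 2 hundreds, 2 tens, 3 ones (place-value notation) → 7×1000 + 2×100 + 2×10 + 3 = 7223 (decimal)
Compute 8574 - 7223 = 1351
Convert 1351 (decimal) → 1351 = 1×1000 + 3×100 + 5×10 + 1 → 一千三百五十一 (Chinese numeral)
一千三百五十一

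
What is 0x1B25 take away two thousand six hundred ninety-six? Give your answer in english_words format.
Convert 0x1B25 (hexadecimal) → 1×4096 + 11×256 + 2×16 + 5 = 6949 (decimal)
Convert two thousand six hundred ninety-six (English words) → 2×1000 + 6×100 + 96 = 2696 (decimal)
Compute 6949 - 2696 = 4253
Convert 4253 (decimal) → 4253 = 4×1000 + 2×100 + 53 → four thousand two hundred fifty-three (English words)
four thousand two hundred fifty-three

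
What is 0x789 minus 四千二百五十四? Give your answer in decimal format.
Convert 0x789 (hexadecimal) → 7×256 + 8×16 + 9 = 1929 (decimal)
Convert 四千二百五十四 (Chinese numeral) → 4×1000 + 2×100 + 5×10 + 4 = 4254 (decimal)
Compute 1929 - 4254 = -2325
-2325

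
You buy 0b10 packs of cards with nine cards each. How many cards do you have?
Convert nine (English words) → 9 (decimal)
Convert 0b10 (binary) → 2 (decimal)
Compute 9 × 2 = 18
18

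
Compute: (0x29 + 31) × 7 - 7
Convert 0x29 (hexadecimal) → 2×16 + 9 = 41 (decimal)
Expression in decimal: (41 + 31) × 7 - 7
Parentheses first: 41 + 31 = 72
Multiply: 72 × 7 = 504
Subtract: 504 - 7 = 497
497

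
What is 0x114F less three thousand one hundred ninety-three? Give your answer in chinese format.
Convert 0x114F (hexadecimal) → 1×4096 + 1×256 + 4×16 + 15 = 4431 (decimal)
Convert three thousand one hundred ninety-three (English words) → 3×1000 + 1×100 + 93 = 3193 (decimal)
Compute 4431 - 3193 = 1238
Convert 1238 (decimal) → 1238 = 1×1000 + 2×100 + 3×10 + 8 → 一千二百三十八 (Chinese numeral)
一千二百三十八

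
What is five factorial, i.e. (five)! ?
Convert five (English words) → 5 (decimal)
Compute 5! = 120
120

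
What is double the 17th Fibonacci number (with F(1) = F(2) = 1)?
The 17th Fibonacci number (with F(1) = F(2) = 1) = 1597
Compute 1597 × 2 = 3194
3194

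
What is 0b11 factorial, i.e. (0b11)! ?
Convert 0b11 (binary) → 2 + 1 = 3 (decimal)
Compute 3! = 6
6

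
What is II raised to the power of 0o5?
Convert II (Roman numeral) → 1 + 1 = 2 (decimal)
Convert 0o5 (octal) → 5 (decimal)
Compute 2 ^ 5 = 32
32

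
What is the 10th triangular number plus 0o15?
The 10th triangular number = 10×11/2 = 55
Convert 0o15 (octal) → 1×8 + 5 = 13 (decimal)
Compute 55 + 13 = 68
68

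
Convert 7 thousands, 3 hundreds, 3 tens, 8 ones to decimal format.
Convert 7 thousands, 3 hundreds, 3 tens, 8 ones (place-value notation) → 7×1000 + 3×100 + 3×10 + 8 = 7338 (decimal)
7338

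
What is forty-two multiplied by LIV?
Convert forty-two (English words) → 42 (decimal)
Convert LIV (Roman numeral) → 50 + 4 = 54 (decimal)
Compute 42 × 54 = 2268
2268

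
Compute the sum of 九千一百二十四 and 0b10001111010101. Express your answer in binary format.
Convert 九千一百二十四 (Chinese numeral) → 9×1000 + 1×100 + 2×10 + 4 = 9124 (decimal)
Convert 0b10001111010101 (binary) → 8192 + 512 + 256 + 128 + 64 + 16 + 4 + 1 = 9173 (decimal)
Compute 9124 + 9173 = 18297
Convert 18297 (decimal) → 18297 = 16384 + 1024 + 512 + 256 + 64 + 32 + 16 + 8 + 1 → 0b100011101111001 (binary)
0b100011101111001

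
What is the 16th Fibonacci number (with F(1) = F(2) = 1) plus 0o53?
The 16th Fibonacci number (with F(1) = F(2) = 1) = 987
Convert 0o53 (octal) → 5×8 + 3 = 43 (decimal)
Compute 987 + 43 = 1030
1030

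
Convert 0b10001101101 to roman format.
Convert 0b10001101101 (binary) → 1024 + 64 + 32 + 8 + 4 + 1 = 1133 (decimal)
Convert 1133 (decimal) → 1133 = 1000 + 100 + 10 + 10 + 10 + 1 + 1 + 1 → MCXXXIII (Roman numeral)
MCXXXIII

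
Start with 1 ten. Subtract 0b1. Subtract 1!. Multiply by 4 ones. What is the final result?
Convert 1 ten (place-value notation) → 1×10 = 10 (decimal)
Start: 10
Convert 0b1 (binary) → 1 (decimal)
10 - 1 = 9
Convert 1! (factorial) → 1 (decimal)
9 - 1 = 8
Convert 4 ones (place-value notation) → 4 (decimal)
8 × 4 = 32
32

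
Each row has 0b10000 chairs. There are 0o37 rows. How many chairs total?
Convert 0b10000 (binary) → 16 (decimal)
Convert 0o37 (octal) → 3×8 + 7 = 31 (decimal)
Compute 16 × 31 = 496
496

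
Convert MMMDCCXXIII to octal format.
Convert MMMDCCXXIII (Roman numeral) → 1000 + 1000 + 1000 + 500 + 100 + 100 + 10 + 10 + 1 + 1 + 1 = 3723 (decimal)
Convert 3723 (decimal) → 3723 = 7×512 + 2×64 + 1×8 + 3 → 0o7213 (octal)
0o7213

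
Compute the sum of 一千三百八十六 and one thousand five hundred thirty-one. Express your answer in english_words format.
Convert 一千三百八十六 (Chinese numeral) → 1×1000 + 3×100 + 8×10 + 6 = 1386 (decimal)
Convert one thousand five hundred thirty-one (English words) → 1×1000 + 5×100 + 31 = 1531 (decimal)
Compute 1386 + 1531 = 2917
Convert 2917 (decimal) → 2917 = 2×1000 + 9×100 + 17 → two thousand nine hundred seventeen (English words)
two thousand nine hundred seventeen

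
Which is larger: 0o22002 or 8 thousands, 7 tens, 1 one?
Convert 0o22002 (octal) → 2×4096 + 2×512 + 2 = 9218 (decimal)
Convert 8 thousands, 7 tens, 1 one (place-value notation) → 8×1000 + 7×10 + 1 = 8071 (decimal)
Compare 9218 vs 8071: larger = 9218
9218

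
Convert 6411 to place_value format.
Convert 6411 (decimal) → 6411 = 6×1000 + 4×100 + 1×10 + 1 → 6 thousands, 4 hundreds, 1 ten, 1 one (place-value notation)
6 thousands, 4 hundreds, 1 ten, 1 one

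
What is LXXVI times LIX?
Convert LXXVI (Roman numeral) → 50 + 10 + 10 + 5 + 1 = 76 (decimal)
Convert LIX (Roman numeral) → 50 + 9 = 59 (decimal)
Compute 76 × 59 = 4484
4484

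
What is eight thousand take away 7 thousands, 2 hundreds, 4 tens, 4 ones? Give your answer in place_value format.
Convert eight thousand (English words) → 8×1000 = 8000 (decimal)
Convert 7 thousands, 2 hundreds, 4 tens, 4 ones (place-value notation) → 7×1000 + 2×100 + 4×10 + 4 = 7244 (decimal)
Compute 8000 - 7244 = 756
Convert 756 (decimal) → 756 = 7×100 + 5×10 + 6 → 7 hundreds, 5 tens, 6 ones (place-value notation)
7 hundreds, 5 tens, 6 ones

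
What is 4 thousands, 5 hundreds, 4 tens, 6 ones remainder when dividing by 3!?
Convert 4 thousands, 5 hundreds, 4 tens, 6 ones (place-value notation) → 4×1000 + 5×100 + 4×10 + 6 = 4546 (decimal)
Convert 3! (factorial) → 6 (decimal)
Compute 4546 mod 6 = 4
4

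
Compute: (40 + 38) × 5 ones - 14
Convert 5 ones (place-value notation) → 5 (decimal)
Expression in decimal: (40 + 38) × 5 - 14
Parentheses first: 40 + 38 = 78
Multiply: 78 × 5 = 390
Subtract: 390 - 14 = 376
376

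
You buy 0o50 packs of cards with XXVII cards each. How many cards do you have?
Convert XXVII (Roman numeral) → 10 + 10 + 5 + 1 + 1 = 27 (decimal)
Convert 0o50 (octal) → 5×8 = 40 (decimal)
Compute 27 × 40 = 1080
1080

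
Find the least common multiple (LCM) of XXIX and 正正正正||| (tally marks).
Convert XXIX (Roman numeral) → 10 + 10 + 9 = 29 (decimal)
Convert 正正正正||| (tally marks) → 5 + 5 + 5 + 5 + 3 = 23 (decimal)
Compute lcm(29, 23) = 667
667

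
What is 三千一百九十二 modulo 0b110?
Convert 三千一百九十二 (Chinese numeral) → 3×1000 + 1×100 + 9×10 + 2 = 3192 (decimal)
Convert 0b110 (binary) → 4 + 2 = 6 (decimal)
Compute 3192 mod 6 = 0
0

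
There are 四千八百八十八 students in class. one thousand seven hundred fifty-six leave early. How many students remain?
Convert 四千八百八十八 (Chinese numeral) → 4×1000 + 8×100 + 8×10 + 8 = 4888 (decimal)
Convert one thousand seven hundred fifty-six (English words) → 1×1000 + 7×100 + 56 = 1756 (decimal)
Compute 4888 - 1756 = 3132
3132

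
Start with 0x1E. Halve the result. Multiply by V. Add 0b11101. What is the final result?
Convert 0x1E (hexadecimal) → 1×16 + 14 = 30 (decimal)
Start: 30
30 ÷ 2 = 15
Convert V (Roman numeral) → 5 (decimal)
15 × 5 = 75
Convert 0b11101 (binary) → 16 + 8 + 4 + 1 = 29 (decimal)
75 + 29 = 104
104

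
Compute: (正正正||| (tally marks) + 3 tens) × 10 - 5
Convert 正正正||| (tally marks) → 5 + 5 + 5 + 3 = 18 (decimal)
Convert 3 tens (place-value notation) → 3×10 = 30 (decimal)
Expression in decimal: (18 + 30) × 10 - 5
Parentheses first: 18 + 30 = 48
Multiply: 48 × 10 = 480
Subtract: 480 - 5 = 475
475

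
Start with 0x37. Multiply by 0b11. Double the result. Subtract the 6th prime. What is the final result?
Convert 0x37 (hexadecimal) → 3×16 + 7 = 55 (decimal)
Start: 55
Convert 0b11 (binary) → 2 + 1 = 3 (decimal)
55 × 3 = 165
165 × 2 = 330
Convert the 6th prime (prime index) → 13 (decimal)
330 - 13 = 317
317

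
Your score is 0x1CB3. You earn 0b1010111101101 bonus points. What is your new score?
Convert 0x1CB3 (hexadecimal) → 1×4096 + 12×256 + 11×16 + 3 = 7347 (decimal)
Convert 0b1010111101101 (binary) → 4096 + 1024 + 256 + 128 + 64 + 32 + 8 + 4 + 1 = 5613 (decimal)
Compute 7347 + 5613 = 12960
12960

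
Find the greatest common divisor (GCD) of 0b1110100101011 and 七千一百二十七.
Convert 0b1110100101011 (binary) → 4096 + 2048 + 1024 + 256 + 32 + 8 + 2 + 1 = 7467 (decimal)
Convert 七千一百二十七 (Chinese numeral) → 7×1000 + 1×100 + 2×10 + 7 = 7127 (decimal)
Compute gcd(7467, 7127) = 1
1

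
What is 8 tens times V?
Convert 8 tens (place-value notation) → 8×10 = 80 (decimal)
Convert V (Roman numeral) → 5 (decimal)
Compute 80 × 5 = 400
400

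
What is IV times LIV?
Convert IV (Roman numeral) → 4 (decimal)
Convert LIV (Roman numeral) → 50 + 4 = 54 (decimal)
Compute 4 × 54 = 216
216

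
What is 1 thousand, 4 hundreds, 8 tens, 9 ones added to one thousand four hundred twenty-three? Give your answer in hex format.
Convert 1 thousand, 4 hundreds, 8 tens, 9 ones (place-value notation) → 1×1000 + 4×100 + 8×10 + 9 = 1489 (decimal)
Convert one thousand four hundred twenty-three (English words) → 1×1000 + 4×100 + 23 = 1423 (decimal)
Compute 1489 + 1423 = 2912
Convert 2912 (decimal) → 2912 = 11×256 + 6×16 → 0xB60 (hexadecimal)
0xB60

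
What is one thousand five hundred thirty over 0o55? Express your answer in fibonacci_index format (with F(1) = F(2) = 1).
Convert one thousand five hundred thirty (English words) → 1×1000 + 5×100 + 30 = 1530 (decimal)
Convert 0o55 (octal) → 5×8 + 5 = 45 (decimal)
Compute 1530 ÷ 45 = 34
Convert 34 (decimal) → 1, 1, 2, 3, 5, 8, 13, 21, 34 → the 9th Fibonacci number (Fibonacci index)
the 9th Fibonacci number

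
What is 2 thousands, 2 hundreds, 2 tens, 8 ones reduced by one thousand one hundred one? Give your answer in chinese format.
Convert 2 thousands, 2 hundreds, 2 tens, 8 ones (place-value notation) → 2×1000 + 2×100 + 2×10 + 8 = 2228 (decimal)
Convert one thousand one hundred one (English words) → 1×1000 + 1×100 + 1 = 1101 (decimal)
Compute 2228 - 1101 = 1127
Convert 1127 (decimal) → 1127 = 1×1000 + 1×100 + 2×10 + 7 → 一千一百二十七 (Chinese numeral)
一千一百二十七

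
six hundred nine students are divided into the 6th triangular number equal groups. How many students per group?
Convert six hundred nine (English words) → 6×100 + 9 = 609 (decimal)
Convert the 6th triangular number (triangular index) → 6×7/2 = 21 (decimal)
Compute 609 ÷ 21 = 29
29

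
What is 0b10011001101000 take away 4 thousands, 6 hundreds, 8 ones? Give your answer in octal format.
Convert 0b10011001101000 (binary) → 8192 + 1024 + 512 + 64 + 32 + 8 = 9832 (decimal)
Convert 4 thousands, 6 hundreds, 8 ones (place-value notation) → 4×1000 + 6×100 + 8 = 4608 (decimal)
Compute 9832 - 4608 = 5224
Convert 5224 (decimal) → 5224 = 1×4096 + 2×512 + 1×64 + 5×8 → 0o12150 (octal)
0o12150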